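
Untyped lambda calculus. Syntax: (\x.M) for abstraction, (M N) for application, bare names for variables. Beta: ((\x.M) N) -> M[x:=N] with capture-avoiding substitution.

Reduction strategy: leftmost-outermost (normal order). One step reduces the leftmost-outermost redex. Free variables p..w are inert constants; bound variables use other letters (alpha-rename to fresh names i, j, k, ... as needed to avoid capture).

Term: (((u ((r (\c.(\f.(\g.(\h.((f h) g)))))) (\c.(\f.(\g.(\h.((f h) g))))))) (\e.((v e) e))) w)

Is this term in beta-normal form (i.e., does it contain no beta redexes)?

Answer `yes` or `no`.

Answer: yes

Derivation:
Term: (((u ((r (\c.(\f.(\g.(\h.((f h) g)))))) (\c.(\f.(\g.(\h.((f h) g))))))) (\e.((v e) e))) w)
No beta redexes found.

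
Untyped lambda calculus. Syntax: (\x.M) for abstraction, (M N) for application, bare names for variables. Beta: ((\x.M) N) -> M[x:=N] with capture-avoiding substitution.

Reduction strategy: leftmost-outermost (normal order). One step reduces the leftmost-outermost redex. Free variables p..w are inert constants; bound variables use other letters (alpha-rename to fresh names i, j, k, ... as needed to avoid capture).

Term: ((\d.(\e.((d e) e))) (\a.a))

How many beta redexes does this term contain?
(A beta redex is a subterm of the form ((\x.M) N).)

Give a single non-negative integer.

Term: ((\d.(\e.((d e) e))) (\a.a))
  Redex: ((\d.(\e.((d e) e))) (\a.a))
Total redexes: 1

Answer: 1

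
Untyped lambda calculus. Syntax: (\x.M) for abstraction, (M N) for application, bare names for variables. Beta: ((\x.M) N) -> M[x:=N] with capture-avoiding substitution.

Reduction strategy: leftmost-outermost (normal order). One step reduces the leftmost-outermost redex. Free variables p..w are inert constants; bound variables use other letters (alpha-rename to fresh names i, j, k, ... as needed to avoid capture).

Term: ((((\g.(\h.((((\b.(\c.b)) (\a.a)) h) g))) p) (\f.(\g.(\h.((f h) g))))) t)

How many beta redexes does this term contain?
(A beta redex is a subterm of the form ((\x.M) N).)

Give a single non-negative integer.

Answer: 2

Derivation:
Term: ((((\g.(\h.((((\b.(\c.b)) (\a.a)) h) g))) p) (\f.(\g.(\h.((f h) g))))) t)
  Redex: ((\g.(\h.((((\b.(\c.b)) (\a.a)) h) g))) p)
  Redex: ((\b.(\c.b)) (\a.a))
Total redexes: 2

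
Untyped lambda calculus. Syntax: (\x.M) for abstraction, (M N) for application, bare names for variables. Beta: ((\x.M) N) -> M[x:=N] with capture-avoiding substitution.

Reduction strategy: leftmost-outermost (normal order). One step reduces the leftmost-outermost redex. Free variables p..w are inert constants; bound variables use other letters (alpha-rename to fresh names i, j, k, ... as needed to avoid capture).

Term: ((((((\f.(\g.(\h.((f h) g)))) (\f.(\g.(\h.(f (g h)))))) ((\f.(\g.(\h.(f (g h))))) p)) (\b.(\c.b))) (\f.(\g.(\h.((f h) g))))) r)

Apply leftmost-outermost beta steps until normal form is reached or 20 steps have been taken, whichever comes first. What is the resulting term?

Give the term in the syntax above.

Step 0: ((((((\f.(\g.(\h.((f h) g)))) (\f.(\g.(\h.(f (g h)))))) ((\f.(\g.(\h.(f (g h))))) p)) (\b.(\c.b))) (\f.(\g.(\h.((f h) g))))) r)
Step 1: (((((\g.(\h.(((\f.(\g.(\h.(f (g h))))) h) g))) ((\f.(\g.(\h.(f (g h))))) p)) (\b.(\c.b))) (\f.(\g.(\h.((f h) g))))) r)
Step 2: ((((\h.(((\f.(\g.(\h.(f (g h))))) h) ((\f.(\g.(\h.(f (g h))))) p))) (\b.(\c.b))) (\f.(\g.(\h.((f h) g))))) r)
Step 3: (((((\f.(\g.(\h.(f (g h))))) (\b.(\c.b))) ((\f.(\g.(\h.(f (g h))))) p)) (\f.(\g.(\h.((f h) g))))) r)
Step 4: ((((\g.(\h.((\b.(\c.b)) (g h)))) ((\f.(\g.(\h.(f (g h))))) p)) (\f.(\g.(\h.((f h) g))))) r)
Step 5: (((\h.((\b.(\c.b)) (((\f.(\g.(\h.(f (g h))))) p) h))) (\f.(\g.(\h.((f h) g))))) r)
Step 6: (((\b.(\c.b)) (((\f.(\g.(\h.(f (g h))))) p) (\f.(\g.(\h.((f h) g)))))) r)
Step 7: ((\c.(((\f.(\g.(\h.(f (g h))))) p) (\f.(\g.(\h.((f h) g)))))) r)
Step 8: (((\f.(\g.(\h.(f (g h))))) p) (\f.(\g.(\h.((f h) g)))))
Step 9: ((\g.(\h.(p (g h)))) (\f.(\g.(\h.((f h) g)))))
Step 10: (\h.(p ((\f.(\g.(\h.((f h) g)))) h)))
Step 11: (\h.(p (\g.(\i.((h i) g)))))

Answer: (\h.(p (\g.(\i.((h i) g)))))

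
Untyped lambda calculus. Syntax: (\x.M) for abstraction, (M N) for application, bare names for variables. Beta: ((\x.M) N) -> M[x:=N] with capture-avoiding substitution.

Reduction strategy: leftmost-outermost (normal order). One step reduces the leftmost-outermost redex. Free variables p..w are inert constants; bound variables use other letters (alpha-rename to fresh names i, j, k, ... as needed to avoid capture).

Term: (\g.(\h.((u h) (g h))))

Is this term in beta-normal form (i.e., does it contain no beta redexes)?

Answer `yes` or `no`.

Term: (\g.(\h.((u h) (g h))))
No beta redexes found.

Answer: yes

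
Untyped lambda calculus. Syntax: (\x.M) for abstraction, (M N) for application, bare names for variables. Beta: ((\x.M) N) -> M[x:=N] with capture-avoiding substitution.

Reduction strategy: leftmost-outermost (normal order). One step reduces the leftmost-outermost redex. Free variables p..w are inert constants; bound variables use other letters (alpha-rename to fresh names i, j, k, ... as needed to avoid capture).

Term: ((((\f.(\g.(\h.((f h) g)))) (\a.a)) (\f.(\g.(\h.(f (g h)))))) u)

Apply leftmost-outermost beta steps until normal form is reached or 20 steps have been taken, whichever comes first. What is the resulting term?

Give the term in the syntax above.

Step 0: ((((\f.(\g.(\h.((f h) g)))) (\a.a)) (\f.(\g.(\h.(f (g h)))))) u)
Step 1: (((\g.(\h.(((\a.a) h) g))) (\f.(\g.(\h.(f (g h)))))) u)
Step 2: ((\h.(((\a.a) h) (\f.(\g.(\h.(f (g h))))))) u)
Step 3: (((\a.a) u) (\f.(\g.(\h.(f (g h))))))
Step 4: (u (\f.(\g.(\h.(f (g h))))))

Answer: (u (\f.(\g.(\h.(f (g h))))))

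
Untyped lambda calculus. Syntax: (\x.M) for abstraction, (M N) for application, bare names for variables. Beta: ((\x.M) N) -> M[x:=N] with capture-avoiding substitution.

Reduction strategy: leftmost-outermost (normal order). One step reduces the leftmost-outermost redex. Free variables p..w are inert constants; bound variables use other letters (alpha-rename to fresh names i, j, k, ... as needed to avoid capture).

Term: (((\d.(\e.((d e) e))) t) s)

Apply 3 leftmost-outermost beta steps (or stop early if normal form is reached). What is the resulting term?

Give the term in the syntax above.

Step 0: (((\d.(\e.((d e) e))) t) s)
Step 1: ((\e.((t e) e)) s)
Step 2: ((t s) s)
Step 3: (normal form reached)

Answer: ((t s) s)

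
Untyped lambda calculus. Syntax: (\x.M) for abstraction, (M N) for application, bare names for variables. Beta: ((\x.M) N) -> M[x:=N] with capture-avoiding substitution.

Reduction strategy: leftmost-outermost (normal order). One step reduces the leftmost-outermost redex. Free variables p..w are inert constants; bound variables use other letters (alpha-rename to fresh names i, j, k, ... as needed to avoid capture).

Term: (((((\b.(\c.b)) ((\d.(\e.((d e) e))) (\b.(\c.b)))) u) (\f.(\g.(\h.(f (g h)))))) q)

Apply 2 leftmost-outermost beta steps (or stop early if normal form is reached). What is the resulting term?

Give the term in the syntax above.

Step 0: (((((\b.(\c.b)) ((\d.(\e.((d e) e))) (\b.(\c.b)))) u) (\f.(\g.(\h.(f (g h)))))) q)
Step 1: ((((\c.((\d.(\e.((d e) e))) (\b.(\c.b)))) u) (\f.(\g.(\h.(f (g h)))))) q)
Step 2: ((((\d.(\e.((d e) e))) (\b.(\c.b))) (\f.(\g.(\h.(f (g h)))))) q)

Answer: ((((\d.(\e.((d e) e))) (\b.(\c.b))) (\f.(\g.(\h.(f (g h)))))) q)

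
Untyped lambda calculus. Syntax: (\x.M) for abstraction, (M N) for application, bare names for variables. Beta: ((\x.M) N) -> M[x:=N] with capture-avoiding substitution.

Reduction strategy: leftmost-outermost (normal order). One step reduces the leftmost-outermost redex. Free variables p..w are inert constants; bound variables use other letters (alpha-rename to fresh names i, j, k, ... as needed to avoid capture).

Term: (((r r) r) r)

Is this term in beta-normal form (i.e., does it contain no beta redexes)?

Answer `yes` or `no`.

Term: (((r r) r) r)
No beta redexes found.

Answer: yes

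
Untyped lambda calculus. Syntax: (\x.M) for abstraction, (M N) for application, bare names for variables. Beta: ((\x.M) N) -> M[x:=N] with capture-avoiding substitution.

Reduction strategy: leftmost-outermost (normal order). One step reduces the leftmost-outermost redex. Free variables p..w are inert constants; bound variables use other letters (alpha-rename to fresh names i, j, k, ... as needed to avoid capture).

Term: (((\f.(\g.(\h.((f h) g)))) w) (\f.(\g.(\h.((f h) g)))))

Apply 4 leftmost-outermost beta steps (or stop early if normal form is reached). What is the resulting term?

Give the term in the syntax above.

Answer: (\h.((w h) (\f.(\g.(\h.((f h) g))))))

Derivation:
Step 0: (((\f.(\g.(\h.((f h) g)))) w) (\f.(\g.(\h.((f h) g)))))
Step 1: ((\g.(\h.((w h) g))) (\f.(\g.(\h.((f h) g)))))
Step 2: (\h.((w h) (\f.(\g.(\h.((f h) g))))))
Step 3: (normal form reached)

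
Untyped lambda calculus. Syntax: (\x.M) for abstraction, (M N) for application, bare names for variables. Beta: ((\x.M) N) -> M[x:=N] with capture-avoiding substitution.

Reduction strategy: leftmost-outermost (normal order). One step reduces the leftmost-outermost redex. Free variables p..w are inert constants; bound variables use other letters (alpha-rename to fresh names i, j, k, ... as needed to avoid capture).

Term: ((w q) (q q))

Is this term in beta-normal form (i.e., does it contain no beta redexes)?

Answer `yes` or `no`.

Answer: yes

Derivation:
Term: ((w q) (q q))
No beta redexes found.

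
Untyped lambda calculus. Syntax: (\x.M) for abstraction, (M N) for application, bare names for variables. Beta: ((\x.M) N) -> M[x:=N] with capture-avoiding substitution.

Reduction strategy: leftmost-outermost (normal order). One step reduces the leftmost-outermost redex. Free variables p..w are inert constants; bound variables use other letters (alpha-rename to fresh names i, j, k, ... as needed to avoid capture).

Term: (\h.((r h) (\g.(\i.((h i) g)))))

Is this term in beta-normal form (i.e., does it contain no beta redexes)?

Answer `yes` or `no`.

Answer: yes

Derivation:
Term: (\h.((r h) (\g.(\i.((h i) g)))))
No beta redexes found.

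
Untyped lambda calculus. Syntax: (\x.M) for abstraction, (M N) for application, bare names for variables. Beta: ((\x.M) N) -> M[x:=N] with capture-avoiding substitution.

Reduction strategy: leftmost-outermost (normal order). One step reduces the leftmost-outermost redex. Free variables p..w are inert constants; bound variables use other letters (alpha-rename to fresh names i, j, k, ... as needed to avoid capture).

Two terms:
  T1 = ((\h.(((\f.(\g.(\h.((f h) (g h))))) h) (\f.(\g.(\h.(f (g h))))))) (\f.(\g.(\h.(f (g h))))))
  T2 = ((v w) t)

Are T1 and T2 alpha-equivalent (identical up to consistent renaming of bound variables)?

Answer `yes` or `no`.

Answer: no

Derivation:
Term 1: ((\h.(((\f.(\g.(\h.((f h) (g h))))) h) (\f.(\g.(\h.(f (g h))))))) (\f.(\g.(\h.(f (g h))))))
Term 2: ((v w) t)
Alpha-equivalence: compare structure up to binder renaming.
Result: False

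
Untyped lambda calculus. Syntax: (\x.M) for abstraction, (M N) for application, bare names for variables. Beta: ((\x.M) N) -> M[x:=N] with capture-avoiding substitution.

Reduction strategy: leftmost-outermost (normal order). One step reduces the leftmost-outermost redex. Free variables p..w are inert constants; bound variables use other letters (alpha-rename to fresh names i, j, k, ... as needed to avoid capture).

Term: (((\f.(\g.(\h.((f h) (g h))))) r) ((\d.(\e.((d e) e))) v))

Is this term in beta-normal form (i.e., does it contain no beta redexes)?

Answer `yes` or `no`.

Term: (((\f.(\g.(\h.((f h) (g h))))) r) ((\d.(\e.((d e) e))) v))
Found 2 beta redex(es).

Answer: no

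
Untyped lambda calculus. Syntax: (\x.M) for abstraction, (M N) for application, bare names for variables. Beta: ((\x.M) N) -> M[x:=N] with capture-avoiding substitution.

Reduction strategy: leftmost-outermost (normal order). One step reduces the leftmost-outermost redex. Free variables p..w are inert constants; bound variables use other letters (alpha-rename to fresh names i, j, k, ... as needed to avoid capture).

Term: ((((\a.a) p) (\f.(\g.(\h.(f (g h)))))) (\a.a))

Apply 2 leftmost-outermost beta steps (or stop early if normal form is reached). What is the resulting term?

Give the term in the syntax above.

Step 0: ((((\a.a) p) (\f.(\g.(\h.(f (g h)))))) (\a.a))
Step 1: ((p (\f.(\g.(\h.(f (g h)))))) (\a.a))
Step 2: (normal form reached)

Answer: ((p (\f.(\g.(\h.(f (g h)))))) (\a.a))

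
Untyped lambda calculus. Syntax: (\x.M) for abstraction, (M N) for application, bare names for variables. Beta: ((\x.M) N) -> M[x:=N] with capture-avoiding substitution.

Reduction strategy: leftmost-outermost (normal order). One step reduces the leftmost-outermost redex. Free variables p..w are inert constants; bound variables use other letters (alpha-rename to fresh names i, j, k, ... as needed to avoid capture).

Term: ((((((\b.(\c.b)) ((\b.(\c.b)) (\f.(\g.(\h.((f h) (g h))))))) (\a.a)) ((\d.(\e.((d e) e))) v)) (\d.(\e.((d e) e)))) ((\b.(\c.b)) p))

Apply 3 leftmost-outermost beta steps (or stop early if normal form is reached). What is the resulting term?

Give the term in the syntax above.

Answer: ((((\c.(\f.(\g.(\h.((f h) (g h)))))) ((\d.(\e.((d e) e))) v)) (\d.(\e.((d e) e)))) ((\b.(\c.b)) p))

Derivation:
Step 0: ((((((\b.(\c.b)) ((\b.(\c.b)) (\f.(\g.(\h.((f h) (g h))))))) (\a.a)) ((\d.(\e.((d e) e))) v)) (\d.(\e.((d e) e)))) ((\b.(\c.b)) p))
Step 1: (((((\c.((\b.(\c.b)) (\f.(\g.(\h.((f h) (g h))))))) (\a.a)) ((\d.(\e.((d e) e))) v)) (\d.(\e.((d e) e)))) ((\b.(\c.b)) p))
Step 2: (((((\b.(\c.b)) (\f.(\g.(\h.((f h) (g h)))))) ((\d.(\e.((d e) e))) v)) (\d.(\e.((d e) e)))) ((\b.(\c.b)) p))
Step 3: ((((\c.(\f.(\g.(\h.((f h) (g h)))))) ((\d.(\e.((d e) e))) v)) (\d.(\e.((d e) e)))) ((\b.(\c.b)) p))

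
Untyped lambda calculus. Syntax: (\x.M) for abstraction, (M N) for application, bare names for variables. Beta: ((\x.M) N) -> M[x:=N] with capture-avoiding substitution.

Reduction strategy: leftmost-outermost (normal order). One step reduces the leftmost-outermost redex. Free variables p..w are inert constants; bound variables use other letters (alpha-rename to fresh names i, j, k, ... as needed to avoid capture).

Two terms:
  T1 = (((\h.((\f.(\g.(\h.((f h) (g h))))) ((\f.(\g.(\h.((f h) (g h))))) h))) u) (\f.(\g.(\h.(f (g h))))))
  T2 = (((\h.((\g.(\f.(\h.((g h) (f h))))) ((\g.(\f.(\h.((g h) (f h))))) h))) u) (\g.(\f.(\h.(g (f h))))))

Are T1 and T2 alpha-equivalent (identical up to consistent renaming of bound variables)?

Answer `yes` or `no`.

Term 1: (((\h.((\f.(\g.(\h.((f h) (g h))))) ((\f.(\g.(\h.((f h) (g h))))) h))) u) (\f.(\g.(\h.(f (g h))))))
Term 2: (((\h.((\g.(\f.(\h.((g h) (f h))))) ((\g.(\f.(\h.((g h) (f h))))) h))) u) (\g.(\f.(\h.(g (f h))))))
Alpha-equivalence: compare structure up to binder renaming.
Result: True

Answer: yes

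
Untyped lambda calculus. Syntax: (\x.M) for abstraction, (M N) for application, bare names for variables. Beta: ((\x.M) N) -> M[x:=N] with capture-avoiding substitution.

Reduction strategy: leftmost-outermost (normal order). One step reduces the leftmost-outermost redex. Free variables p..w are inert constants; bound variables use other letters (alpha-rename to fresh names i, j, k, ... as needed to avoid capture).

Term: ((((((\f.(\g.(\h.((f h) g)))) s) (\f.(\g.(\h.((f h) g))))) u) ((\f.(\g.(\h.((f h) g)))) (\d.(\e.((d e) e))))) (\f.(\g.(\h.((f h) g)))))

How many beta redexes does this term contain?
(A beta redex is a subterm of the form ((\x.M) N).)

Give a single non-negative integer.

Term: ((((((\f.(\g.(\h.((f h) g)))) s) (\f.(\g.(\h.((f h) g))))) u) ((\f.(\g.(\h.((f h) g)))) (\d.(\e.((d e) e))))) (\f.(\g.(\h.((f h) g)))))
  Redex: ((\f.(\g.(\h.((f h) g)))) s)
  Redex: ((\f.(\g.(\h.((f h) g)))) (\d.(\e.((d e) e))))
Total redexes: 2

Answer: 2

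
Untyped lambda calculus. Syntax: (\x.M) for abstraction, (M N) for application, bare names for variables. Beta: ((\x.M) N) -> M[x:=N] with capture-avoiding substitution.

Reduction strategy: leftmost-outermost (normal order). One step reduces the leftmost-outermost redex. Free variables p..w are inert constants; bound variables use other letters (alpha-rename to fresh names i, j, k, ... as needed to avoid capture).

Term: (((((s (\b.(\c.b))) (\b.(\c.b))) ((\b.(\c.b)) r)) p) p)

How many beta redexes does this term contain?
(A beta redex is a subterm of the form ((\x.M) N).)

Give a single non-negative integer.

Term: (((((s (\b.(\c.b))) (\b.(\c.b))) ((\b.(\c.b)) r)) p) p)
  Redex: ((\b.(\c.b)) r)
Total redexes: 1

Answer: 1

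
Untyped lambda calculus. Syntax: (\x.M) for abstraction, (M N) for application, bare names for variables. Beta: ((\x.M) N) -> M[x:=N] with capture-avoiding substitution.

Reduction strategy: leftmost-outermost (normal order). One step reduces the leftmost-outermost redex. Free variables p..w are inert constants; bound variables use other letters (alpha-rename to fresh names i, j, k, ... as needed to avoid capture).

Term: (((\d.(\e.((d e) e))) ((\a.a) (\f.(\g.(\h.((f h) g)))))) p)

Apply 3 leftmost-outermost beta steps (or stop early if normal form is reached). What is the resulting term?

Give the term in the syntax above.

Step 0: (((\d.(\e.((d e) e))) ((\a.a) (\f.(\g.(\h.((f h) g)))))) p)
Step 1: ((\e.((((\a.a) (\f.(\g.(\h.((f h) g))))) e) e)) p)
Step 2: ((((\a.a) (\f.(\g.(\h.((f h) g))))) p) p)
Step 3: (((\f.(\g.(\h.((f h) g)))) p) p)

Answer: (((\f.(\g.(\h.((f h) g)))) p) p)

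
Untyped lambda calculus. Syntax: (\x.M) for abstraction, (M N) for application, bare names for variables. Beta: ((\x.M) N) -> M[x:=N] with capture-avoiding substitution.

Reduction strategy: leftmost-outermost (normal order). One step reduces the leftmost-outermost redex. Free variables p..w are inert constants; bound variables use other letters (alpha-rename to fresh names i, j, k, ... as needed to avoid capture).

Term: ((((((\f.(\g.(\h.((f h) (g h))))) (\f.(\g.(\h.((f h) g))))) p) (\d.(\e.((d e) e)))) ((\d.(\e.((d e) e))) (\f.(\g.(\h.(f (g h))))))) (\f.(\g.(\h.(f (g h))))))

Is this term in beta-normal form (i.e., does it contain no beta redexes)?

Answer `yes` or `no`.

Answer: no

Derivation:
Term: ((((((\f.(\g.(\h.((f h) (g h))))) (\f.(\g.(\h.((f h) g))))) p) (\d.(\e.((d e) e)))) ((\d.(\e.((d e) e))) (\f.(\g.(\h.(f (g h))))))) (\f.(\g.(\h.(f (g h))))))
Found 2 beta redex(es).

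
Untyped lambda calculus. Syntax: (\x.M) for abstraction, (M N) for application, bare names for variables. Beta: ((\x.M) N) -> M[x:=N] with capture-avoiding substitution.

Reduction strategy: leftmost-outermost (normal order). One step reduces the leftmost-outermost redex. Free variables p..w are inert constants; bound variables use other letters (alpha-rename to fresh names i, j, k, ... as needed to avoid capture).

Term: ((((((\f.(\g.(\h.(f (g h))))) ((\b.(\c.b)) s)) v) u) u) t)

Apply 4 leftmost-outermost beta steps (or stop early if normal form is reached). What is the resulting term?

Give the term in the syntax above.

Step 0: ((((((\f.(\g.(\h.(f (g h))))) ((\b.(\c.b)) s)) v) u) u) t)
Step 1: (((((\g.(\h.(((\b.(\c.b)) s) (g h)))) v) u) u) t)
Step 2: ((((\h.(((\b.(\c.b)) s) (v h))) u) u) t)
Step 3: (((((\b.(\c.b)) s) (v u)) u) t)
Step 4: ((((\c.s) (v u)) u) t)

Answer: ((((\c.s) (v u)) u) t)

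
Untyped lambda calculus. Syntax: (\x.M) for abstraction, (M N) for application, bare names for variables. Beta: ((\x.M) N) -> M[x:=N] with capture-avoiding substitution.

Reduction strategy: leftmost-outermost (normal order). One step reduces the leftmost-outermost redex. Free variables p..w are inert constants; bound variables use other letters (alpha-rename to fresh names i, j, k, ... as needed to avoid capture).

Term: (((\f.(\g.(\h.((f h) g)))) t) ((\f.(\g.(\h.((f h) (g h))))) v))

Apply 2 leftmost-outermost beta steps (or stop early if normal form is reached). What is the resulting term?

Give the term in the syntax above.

Step 0: (((\f.(\g.(\h.((f h) g)))) t) ((\f.(\g.(\h.((f h) (g h))))) v))
Step 1: ((\g.(\h.((t h) g))) ((\f.(\g.(\h.((f h) (g h))))) v))
Step 2: (\h.((t h) ((\f.(\g.(\h.((f h) (g h))))) v)))

Answer: (\h.((t h) ((\f.(\g.(\h.((f h) (g h))))) v)))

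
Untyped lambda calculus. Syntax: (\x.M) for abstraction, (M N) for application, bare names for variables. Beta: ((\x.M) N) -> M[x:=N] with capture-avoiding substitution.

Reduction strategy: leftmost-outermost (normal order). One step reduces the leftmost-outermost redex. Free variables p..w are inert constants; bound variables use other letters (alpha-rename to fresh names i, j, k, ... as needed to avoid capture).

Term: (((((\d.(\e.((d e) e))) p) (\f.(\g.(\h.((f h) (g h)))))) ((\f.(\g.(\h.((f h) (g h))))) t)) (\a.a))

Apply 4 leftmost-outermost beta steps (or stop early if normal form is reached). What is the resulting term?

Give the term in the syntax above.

Step 0: (((((\d.(\e.((d e) e))) p) (\f.(\g.(\h.((f h) (g h)))))) ((\f.(\g.(\h.((f h) (g h))))) t)) (\a.a))
Step 1: ((((\e.((p e) e)) (\f.(\g.(\h.((f h) (g h)))))) ((\f.(\g.(\h.((f h) (g h))))) t)) (\a.a))
Step 2: ((((p (\f.(\g.(\h.((f h) (g h)))))) (\f.(\g.(\h.((f h) (g h)))))) ((\f.(\g.(\h.((f h) (g h))))) t)) (\a.a))
Step 3: ((((p (\f.(\g.(\h.((f h) (g h)))))) (\f.(\g.(\h.((f h) (g h)))))) (\g.(\h.((t h) (g h))))) (\a.a))
Step 4: (normal form reached)

Answer: ((((p (\f.(\g.(\h.((f h) (g h)))))) (\f.(\g.(\h.((f h) (g h)))))) (\g.(\h.((t h) (g h))))) (\a.a))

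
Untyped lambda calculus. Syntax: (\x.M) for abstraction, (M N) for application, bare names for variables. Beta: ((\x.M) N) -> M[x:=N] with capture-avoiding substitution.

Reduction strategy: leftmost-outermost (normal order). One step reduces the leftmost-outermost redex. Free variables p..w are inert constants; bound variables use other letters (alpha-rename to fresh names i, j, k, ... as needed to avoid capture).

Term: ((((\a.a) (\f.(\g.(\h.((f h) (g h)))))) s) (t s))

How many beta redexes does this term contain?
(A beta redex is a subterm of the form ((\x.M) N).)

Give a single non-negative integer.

Answer: 1

Derivation:
Term: ((((\a.a) (\f.(\g.(\h.((f h) (g h)))))) s) (t s))
  Redex: ((\a.a) (\f.(\g.(\h.((f h) (g h))))))
Total redexes: 1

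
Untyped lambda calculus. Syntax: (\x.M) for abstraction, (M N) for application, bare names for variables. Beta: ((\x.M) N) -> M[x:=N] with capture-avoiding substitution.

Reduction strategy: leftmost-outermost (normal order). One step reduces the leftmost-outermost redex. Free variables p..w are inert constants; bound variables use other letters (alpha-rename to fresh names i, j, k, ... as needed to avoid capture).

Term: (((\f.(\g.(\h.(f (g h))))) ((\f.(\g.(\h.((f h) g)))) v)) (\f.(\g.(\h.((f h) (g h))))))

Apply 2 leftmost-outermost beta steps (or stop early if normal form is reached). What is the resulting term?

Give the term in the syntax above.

Step 0: (((\f.(\g.(\h.(f (g h))))) ((\f.(\g.(\h.((f h) g)))) v)) (\f.(\g.(\h.((f h) (g h))))))
Step 1: ((\g.(\h.(((\f.(\g.(\h.((f h) g)))) v) (g h)))) (\f.(\g.(\h.((f h) (g h))))))
Step 2: (\h.(((\f.(\g.(\h.((f h) g)))) v) ((\f.(\g.(\h.((f h) (g h))))) h)))

Answer: (\h.(((\f.(\g.(\h.((f h) g)))) v) ((\f.(\g.(\h.((f h) (g h))))) h)))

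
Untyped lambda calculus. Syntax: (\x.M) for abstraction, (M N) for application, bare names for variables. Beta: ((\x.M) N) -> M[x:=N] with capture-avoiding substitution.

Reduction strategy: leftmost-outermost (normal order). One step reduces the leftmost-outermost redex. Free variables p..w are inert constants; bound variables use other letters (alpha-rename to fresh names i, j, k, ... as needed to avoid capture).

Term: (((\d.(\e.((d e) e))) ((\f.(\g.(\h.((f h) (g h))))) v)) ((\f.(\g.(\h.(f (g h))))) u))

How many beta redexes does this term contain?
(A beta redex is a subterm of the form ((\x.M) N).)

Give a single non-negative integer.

Answer: 3

Derivation:
Term: (((\d.(\e.((d e) e))) ((\f.(\g.(\h.((f h) (g h))))) v)) ((\f.(\g.(\h.(f (g h))))) u))
  Redex: ((\d.(\e.((d e) e))) ((\f.(\g.(\h.((f h) (g h))))) v))
  Redex: ((\f.(\g.(\h.((f h) (g h))))) v)
  Redex: ((\f.(\g.(\h.(f (g h))))) u)
Total redexes: 3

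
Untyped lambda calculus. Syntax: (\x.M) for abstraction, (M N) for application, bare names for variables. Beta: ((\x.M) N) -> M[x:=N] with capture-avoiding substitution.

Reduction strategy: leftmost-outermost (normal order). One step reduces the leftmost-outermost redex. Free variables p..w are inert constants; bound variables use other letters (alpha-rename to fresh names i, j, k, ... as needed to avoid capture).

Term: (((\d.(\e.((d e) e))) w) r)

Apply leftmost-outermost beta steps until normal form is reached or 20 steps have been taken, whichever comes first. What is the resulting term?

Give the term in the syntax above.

Step 0: (((\d.(\e.((d e) e))) w) r)
Step 1: ((\e.((w e) e)) r)
Step 2: ((w r) r)

Answer: ((w r) r)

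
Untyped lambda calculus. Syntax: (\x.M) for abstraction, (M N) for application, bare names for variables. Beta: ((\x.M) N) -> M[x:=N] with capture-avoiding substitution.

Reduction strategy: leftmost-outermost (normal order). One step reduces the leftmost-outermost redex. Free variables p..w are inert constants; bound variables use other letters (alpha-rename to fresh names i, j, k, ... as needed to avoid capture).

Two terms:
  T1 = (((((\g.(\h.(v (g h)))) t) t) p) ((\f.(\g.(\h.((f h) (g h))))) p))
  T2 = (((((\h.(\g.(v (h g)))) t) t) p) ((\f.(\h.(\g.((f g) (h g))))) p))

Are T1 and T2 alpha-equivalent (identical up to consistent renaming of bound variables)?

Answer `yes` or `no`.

Answer: yes

Derivation:
Term 1: (((((\g.(\h.(v (g h)))) t) t) p) ((\f.(\g.(\h.((f h) (g h))))) p))
Term 2: (((((\h.(\g.(v (h g)))) t) t) p) ((\f.(\h.(\g.((f g) (h g))))) p))
Alpha-equivalence: compare structure up to binder renaming.
Result: True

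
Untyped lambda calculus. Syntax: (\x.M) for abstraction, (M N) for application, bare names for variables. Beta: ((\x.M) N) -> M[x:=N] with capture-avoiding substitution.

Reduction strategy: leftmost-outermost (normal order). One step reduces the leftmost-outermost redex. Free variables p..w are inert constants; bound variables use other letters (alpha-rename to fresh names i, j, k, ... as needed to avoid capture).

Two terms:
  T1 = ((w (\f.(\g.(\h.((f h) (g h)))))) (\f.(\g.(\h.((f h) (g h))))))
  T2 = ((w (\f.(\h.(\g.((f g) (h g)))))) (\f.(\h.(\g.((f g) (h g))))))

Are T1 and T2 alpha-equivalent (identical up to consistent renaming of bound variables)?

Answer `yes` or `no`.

Term 1: ((w (\f.(\g.(\h.((f h) (g h)))))) (\f.(\g.(\h.((f h) (g h))))))
Term 2: ((w (\f.(\h.(\g.((f g) (h g)))))) (\f.(\h.(\g.((f g) (h g))))))
Alpha-equivalence: compare structure up to binder renaming.
Result: True

Answer: yes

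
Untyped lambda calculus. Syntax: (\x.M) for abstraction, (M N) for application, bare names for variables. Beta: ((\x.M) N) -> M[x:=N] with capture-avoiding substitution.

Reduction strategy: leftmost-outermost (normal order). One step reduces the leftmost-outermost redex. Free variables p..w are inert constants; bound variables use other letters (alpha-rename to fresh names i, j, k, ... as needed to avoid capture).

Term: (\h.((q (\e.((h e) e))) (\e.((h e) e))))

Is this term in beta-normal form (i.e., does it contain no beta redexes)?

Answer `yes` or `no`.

Answer: yes

Derivation:
Term: (\h.((q (\e.((h e) e))) (\e.((h e) e))))
No beta redexes found.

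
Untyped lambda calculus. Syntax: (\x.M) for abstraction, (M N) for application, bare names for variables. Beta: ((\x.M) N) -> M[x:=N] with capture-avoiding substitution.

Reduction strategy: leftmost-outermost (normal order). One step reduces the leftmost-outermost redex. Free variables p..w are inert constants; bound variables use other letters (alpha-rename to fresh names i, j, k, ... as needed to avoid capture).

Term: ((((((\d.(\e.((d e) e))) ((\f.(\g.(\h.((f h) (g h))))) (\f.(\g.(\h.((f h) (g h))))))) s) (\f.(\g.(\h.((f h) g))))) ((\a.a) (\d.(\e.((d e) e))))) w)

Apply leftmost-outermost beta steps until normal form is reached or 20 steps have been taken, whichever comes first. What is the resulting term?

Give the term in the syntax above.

Answer: ((((s (\f.(\g.(\h.((f h) g))))) ((s s) (\f.(\g.(\h.((f h) g)))))) (\d.(\e.((d e) e)))) w)

Derivation:
Step 0: ((((((\d.(\e.((d e) e))) ((\f.(\g.(\h.((f h) (g h))))) (\f.(\g.(\h.((f h) (g h))))))) s) (\f.(\g.(\h.((f h) g))))) ((\a.a) (\d.(\e.((d e) e))))) w)
Step 1: (((((\e.((((\f.(\g.(\h.((f h) (g h))))) (\f.(\g.(\h.((f h) (g h)))))) e) e)) s) (\f.(\g.(\h.((f h) g))))) ((\a.a) (\d.(\e.((d e) e))))) w)
Step 2: (((((((\f.(\g.(\h.((f h) (g h))))) (\f.(\g.(\h.((f h) (g h)))))) s) s) (\f.(\g.(\h.((f h) g))))) ((\a.a) (\d.(\e.((d e) e))))) w)
Step 3: ((((((\g.(\h.(((\f.(\g.(\h.((f h) (g h))))) h) (g h)))) s) s) (\f.(\g.(\h.((f h) g))))) ((\a.a) (\d.(\e.((d e) e))))) w)
Step 4: (((((\h.(((\f.(\g.(\h.((f h) (g h))))) h) (s h))) s) (\f.(\g.(\h.((f h) g))))) ((\a.a) (\d.(\e.((d e) e))))) w)
Step 5: ((((((\f.(\g.(\h.((f h) (g h))))) s) (s s)) (\f.(\g.(\h.((f h) g))))) ((\a.a) (\d.(\e.((d e) e))))) w)
Step 6: (((((\g.(\h.((s h) (g h)))) (s s)) (\f.(\g.(\h.((f h) g))))) ((\a.a) (\d.(\e.((d e) e))))) w)
Step 7: ((((\h.((s h) ((s s) h))) (\f.(\g.(\h.((f h) g))))) ((\a.a) (\d.(\e.((d e) e))))) w)
Step 8: ((((s (\f.(\g.(\h.((f h) g))))) ((s s) (\f.(\g.(\h.((f h) g)))))) ((\a.a) (\d.(\e.((d e) e))))) w)
Step 9: ((((s (\f.(\g.(\h.((f h) g))))) ((s s) (\f.(\g.(\h.((f h) g)))))) (\d.(\e.((d e) e)))) w)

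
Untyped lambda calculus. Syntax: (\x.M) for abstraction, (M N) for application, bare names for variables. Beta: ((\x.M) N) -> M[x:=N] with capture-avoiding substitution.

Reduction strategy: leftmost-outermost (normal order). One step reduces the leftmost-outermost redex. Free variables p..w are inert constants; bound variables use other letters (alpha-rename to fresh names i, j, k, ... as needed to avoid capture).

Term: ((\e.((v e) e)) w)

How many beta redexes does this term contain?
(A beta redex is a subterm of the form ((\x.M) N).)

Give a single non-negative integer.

Answer: 1

Derivation:
Term: ((\e.((v e) e)) w)
  Redex: ((\e.((v e) e)) w)
Total redexes: 1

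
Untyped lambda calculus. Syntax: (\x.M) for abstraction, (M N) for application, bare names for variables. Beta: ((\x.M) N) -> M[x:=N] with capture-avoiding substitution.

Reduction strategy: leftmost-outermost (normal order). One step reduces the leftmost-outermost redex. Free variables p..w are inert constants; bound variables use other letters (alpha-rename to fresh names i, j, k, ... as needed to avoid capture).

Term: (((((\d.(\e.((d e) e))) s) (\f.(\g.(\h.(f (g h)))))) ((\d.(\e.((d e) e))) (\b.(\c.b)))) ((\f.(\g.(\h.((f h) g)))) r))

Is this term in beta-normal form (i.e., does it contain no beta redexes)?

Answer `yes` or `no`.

Answer: no

Derivation:
Term: (((((\d.(\e.((d e) e))) s) (\f.(\g.(\h.(f (g h)))))) ((\d.(\e.((d e) e))) (\b.(\c.b)))) ((\f.(\g.(\h.((f h) g)))) r))
Found 3 beta redex(es).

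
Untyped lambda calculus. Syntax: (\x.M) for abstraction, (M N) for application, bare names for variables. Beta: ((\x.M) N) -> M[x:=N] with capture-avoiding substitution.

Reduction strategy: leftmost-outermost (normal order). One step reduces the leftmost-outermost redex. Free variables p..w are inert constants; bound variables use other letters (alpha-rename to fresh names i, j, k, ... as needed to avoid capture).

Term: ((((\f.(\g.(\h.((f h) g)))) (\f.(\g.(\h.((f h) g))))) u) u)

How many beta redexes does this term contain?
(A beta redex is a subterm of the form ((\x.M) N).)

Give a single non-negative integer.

Answer: 1

Derivation:
Term: ((((\f.(\g.(\h.((f h) g)))) (\f.(\g.(\h.((f h) g))))) u) u)
  Redex: ((\f.(\g.(\h.((f h) g)))) (\f.(\g.(\h.((f h) g)))))
Total redexes: 1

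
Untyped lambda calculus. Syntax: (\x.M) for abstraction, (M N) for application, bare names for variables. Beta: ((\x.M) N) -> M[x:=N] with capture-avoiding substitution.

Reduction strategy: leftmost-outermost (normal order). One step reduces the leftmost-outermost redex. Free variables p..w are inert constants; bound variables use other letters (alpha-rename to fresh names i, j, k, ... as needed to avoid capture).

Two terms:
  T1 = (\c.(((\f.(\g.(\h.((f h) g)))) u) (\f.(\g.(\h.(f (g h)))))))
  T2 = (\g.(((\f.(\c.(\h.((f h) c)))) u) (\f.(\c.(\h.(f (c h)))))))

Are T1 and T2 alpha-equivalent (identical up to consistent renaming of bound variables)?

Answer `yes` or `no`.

Term 1: (\c.(((\f.(\g.(\h.((f h) g)))) u) (\f.(\g.(\h.(f (g h)))))))
Term 2: (\g.(((\f.(\c.(\h.((f h) c)))) u) (\f.(\c.(\h.(f (c h)))))))
Alpha-equivalence: compare structure up to binder renaming.
Result: True

Answer: yes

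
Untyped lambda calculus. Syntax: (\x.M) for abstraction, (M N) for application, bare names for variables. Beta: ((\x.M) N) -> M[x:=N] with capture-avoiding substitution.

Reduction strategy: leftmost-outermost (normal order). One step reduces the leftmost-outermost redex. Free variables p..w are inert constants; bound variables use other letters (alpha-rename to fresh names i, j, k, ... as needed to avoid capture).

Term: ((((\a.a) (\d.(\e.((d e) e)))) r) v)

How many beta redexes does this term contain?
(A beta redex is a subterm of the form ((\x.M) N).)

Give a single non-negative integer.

Term: ((((\a.a) (\d.(\e.((d e) e)))) r) v)
  Redex: ((\a.a) (\d.(\e.((d e) e))))
Total redexes: 1

Answer: 1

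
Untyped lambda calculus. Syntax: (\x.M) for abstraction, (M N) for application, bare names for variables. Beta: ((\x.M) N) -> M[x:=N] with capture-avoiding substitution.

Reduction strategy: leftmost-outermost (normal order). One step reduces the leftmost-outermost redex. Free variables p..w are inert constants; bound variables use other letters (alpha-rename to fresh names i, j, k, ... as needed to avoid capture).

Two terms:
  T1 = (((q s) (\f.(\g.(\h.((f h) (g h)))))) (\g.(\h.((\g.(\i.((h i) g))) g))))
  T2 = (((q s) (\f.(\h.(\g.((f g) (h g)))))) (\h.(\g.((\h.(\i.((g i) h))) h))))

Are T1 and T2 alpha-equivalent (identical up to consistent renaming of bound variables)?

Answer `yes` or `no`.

Term 1: (((q s) (\f.(\g.(\h.((f h) (g h)))))) (\g.(\h.((\g.(\i.((h i) g))) g))))
Term 2: (((q s) (\f.(\h.(\g.((f g) (h g)))))) (\h.(\g.((\h.(\i.((g i) h))) h))))
Alpha-equivalence: compare structure up to binder renaming.
Result: True

Answer: yes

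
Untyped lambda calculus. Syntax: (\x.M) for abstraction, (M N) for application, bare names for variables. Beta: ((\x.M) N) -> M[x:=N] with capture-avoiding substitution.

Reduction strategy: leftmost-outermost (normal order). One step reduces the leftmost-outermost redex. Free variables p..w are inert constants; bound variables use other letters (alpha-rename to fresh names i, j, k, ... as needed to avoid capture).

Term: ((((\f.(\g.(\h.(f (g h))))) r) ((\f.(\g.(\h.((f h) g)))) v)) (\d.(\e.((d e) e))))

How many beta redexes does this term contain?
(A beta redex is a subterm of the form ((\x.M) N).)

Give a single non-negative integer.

Term: ((((\f.(\g.(\h.(f (g h))))) r) ((\f.(\g.(\h.((f h) g)))) v)) (\d.(\e.((d e) e))))
  Redex: ((\f.(\g.(\h.(f (g h))))) r)
  Redex: ((\f.(\g.(\h.((f h) g)))) v)
Total redexes: 2

Answer: 2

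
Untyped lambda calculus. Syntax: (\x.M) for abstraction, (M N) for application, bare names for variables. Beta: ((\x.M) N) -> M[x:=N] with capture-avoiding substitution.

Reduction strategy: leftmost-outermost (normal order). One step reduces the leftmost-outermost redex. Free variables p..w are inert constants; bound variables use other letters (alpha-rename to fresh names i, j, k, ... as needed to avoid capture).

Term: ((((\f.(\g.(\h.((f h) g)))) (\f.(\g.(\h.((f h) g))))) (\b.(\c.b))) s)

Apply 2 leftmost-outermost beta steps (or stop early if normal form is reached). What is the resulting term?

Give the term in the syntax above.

Answer: ((\h.(((\f.(\g.(\h.((f h) g)))) h) (\b.(\c.b)))) s)

Derivation:
Step 0: ((((\f.(\g.(\h.((f h) g)))) (\f.(\g.(\h.((f h) g))))) (\b.(\c.b))) s)
Step 1: (((\g.(\h.(((\f.(\g.(\h.((f h) g)))) h) g))) (\b.(\c.b))) s)
Step 2: ((\h.(((\f.(\g.(\h.((f h) g)))) h) (\b.(\c.b)))) s)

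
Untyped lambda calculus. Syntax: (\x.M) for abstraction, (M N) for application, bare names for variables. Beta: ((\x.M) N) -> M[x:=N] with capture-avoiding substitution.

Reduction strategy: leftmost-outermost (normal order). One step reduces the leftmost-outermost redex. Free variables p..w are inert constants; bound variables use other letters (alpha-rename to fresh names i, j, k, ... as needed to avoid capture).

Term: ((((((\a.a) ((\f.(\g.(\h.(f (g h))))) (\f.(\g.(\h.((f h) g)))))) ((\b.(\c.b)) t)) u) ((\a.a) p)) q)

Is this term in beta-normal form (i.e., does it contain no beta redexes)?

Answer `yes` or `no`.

Term: ((((((\a.a) ((\f.(\g.(\h.(f (g h))))) (\f.(\g.(\h.((f h) g)))))) ((\b.(\c.b)) t)) u) ((\a.a) p)) q)
Found 4 beta redex(es).

Answer: no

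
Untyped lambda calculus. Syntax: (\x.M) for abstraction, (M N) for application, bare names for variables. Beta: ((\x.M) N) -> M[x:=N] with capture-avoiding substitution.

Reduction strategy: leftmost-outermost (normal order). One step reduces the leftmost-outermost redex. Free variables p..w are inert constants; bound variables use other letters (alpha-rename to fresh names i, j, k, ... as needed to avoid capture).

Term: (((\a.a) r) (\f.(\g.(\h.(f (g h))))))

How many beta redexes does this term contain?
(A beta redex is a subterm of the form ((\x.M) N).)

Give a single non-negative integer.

Term: (((\a.a) r) (\f.(\g.(\h.(f (g h))))))
  Redex: ((\a.a) r)
Total redexes: 1

Answer: 1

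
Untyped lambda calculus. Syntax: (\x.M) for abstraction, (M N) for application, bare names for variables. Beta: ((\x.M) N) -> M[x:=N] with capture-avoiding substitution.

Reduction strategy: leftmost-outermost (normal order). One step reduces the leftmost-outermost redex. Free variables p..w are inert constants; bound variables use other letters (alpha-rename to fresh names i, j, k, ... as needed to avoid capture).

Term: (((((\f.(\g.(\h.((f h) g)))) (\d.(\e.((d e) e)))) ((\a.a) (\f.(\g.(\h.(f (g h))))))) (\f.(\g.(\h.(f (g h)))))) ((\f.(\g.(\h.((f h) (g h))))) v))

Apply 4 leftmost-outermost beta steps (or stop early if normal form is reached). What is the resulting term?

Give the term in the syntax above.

Answer: (((\e.(((\f.(\g.(\h.(f (g h))))) e) e)) ((\a.a) (\f.(\g.(\h.(f (g h))))))) ((\f.(\g.(\h.((f h) (g h))))) v))

Derivation:
Step 0: (((((\f.(\g.(\h.((f h) g)))) (\d.(\e.((d e) e)))) ((\a.a) (\f.(\g.(\h.(f (g h))))))) (\f.(\g.(\h.(f (g h)))))) ((\f.(\g.(\h.((f h) (g h))))) v))
Step 1: ((((\g.(\h.(((\d.(\e.((d e) e))) h) g))) ((\a.a) (\f.(\g.(\h.(f (g h))))))) (\f.(\g.(\h.(f (g h)))))) ((\f.(\g.(\h.((f h) (g h))))) v))
Step 2: (((\h.(((\d.(\e.((d e) e))) h) ((\a.a) (\f.(\g.(\h.(f (g h)))))))) (\f.(\g.(\h.(f (g h)))))) ((\f.(\g.(\h.((f h) (g h))))) v))
Step 3: ((((\d.(\e.((d e) e))) (\f.(\g.(\h.(f (g h)))))) ((\a.a) (\f.(\g.(\h.(f (g h))))))) ((\f.(\g.(\h.((f h) (g h))))) v))
Step 4: (((\e.(((\f.(\g.(\h.(f (g h))))) e) e)) ((\a.a) (\f.(\g.(\h.(f (g h))))))) ((\f.(\g.(\h.((f h) (g h))))) v))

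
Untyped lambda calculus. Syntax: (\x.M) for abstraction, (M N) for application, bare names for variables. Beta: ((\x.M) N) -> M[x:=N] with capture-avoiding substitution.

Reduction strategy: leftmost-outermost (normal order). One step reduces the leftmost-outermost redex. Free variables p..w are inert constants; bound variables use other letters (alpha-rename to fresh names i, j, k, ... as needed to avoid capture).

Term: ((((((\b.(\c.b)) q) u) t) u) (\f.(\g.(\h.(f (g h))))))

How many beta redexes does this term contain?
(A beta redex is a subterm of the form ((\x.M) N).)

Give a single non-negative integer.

Answer: 1

Derivation:
Term: ((((((\b.(\c.b)) q) u) t) u) (\f.(\g.(\h.(f (g h))))))
  Redex: ((\b.(\c.b)) q)
Total redexes: 1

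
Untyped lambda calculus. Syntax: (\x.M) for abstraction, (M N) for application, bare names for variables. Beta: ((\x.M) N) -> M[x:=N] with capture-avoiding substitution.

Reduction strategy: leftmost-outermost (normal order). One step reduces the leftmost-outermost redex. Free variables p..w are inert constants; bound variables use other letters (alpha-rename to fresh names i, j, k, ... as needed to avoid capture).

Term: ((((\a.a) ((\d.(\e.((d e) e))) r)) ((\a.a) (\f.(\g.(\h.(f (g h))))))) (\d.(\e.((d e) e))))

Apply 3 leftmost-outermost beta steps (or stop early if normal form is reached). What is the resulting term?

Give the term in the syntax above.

Answer: (((r ((\a.a) (\f.(\g.(\h.(f (g h))))))) ((\a.a) (\f.(\g.(\h.(f (g h))))))) (\d.(\e.((d e) e))))

Derivation:
Step 0: ((((\a.a) ((\d.(\e.((d e) e))) r)) ((\a.a) (\f.(\g.(\h.(f (g h))))))) (\d.(\e.((d e) e))))
Step 1: ((((\d.(\e.((d e) e))) r) ((\a.a) (\f.(\g.(\h.(f (g h))))))) (\d.(\e.((d e) e))))
Step 2: (((\e.((r e) e)) ((\a.a) (\f.(\g.(\h.(f (g h))))))) (\d.(\e.((d e) e))))
Step 3: (((r ((\a.a) (\f.(\g.(\h.(f (g h))))))) ((\a.a) (\f.(\g.(\h.(f (g h))))))) (\d.(\e.((d e) e))))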